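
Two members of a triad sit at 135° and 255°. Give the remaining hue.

A triad spaces three hues 120° apart.
The full set is {15°, 135°, 255°}.

15°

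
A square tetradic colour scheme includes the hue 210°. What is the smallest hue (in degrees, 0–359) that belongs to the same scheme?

A square tetradic scheme places four hues every 90°.
The full set through 210° is {30°, 120°, 210°, 300°}.

30°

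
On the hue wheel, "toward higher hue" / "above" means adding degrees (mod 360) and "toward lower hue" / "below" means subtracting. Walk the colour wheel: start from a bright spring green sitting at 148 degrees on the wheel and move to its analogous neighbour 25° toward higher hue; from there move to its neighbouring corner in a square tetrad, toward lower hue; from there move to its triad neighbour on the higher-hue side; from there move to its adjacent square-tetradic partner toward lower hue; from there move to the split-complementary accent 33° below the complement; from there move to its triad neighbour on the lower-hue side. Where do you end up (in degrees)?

148 + 25 = 173°   (analog 25° ↑)
173 − 90 = 83°   (square ↓)
83 + 120 = 203°   (triadic ↑)
203 − 90 = 113°   (square ↓)
113 + 147 = 260°   (split-comp 33° ↓)
260 − 120 = 140°   (triadic ↓)

140°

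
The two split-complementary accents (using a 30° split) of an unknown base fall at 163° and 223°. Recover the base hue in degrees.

13°

The accents sit 30° either side of the complement, so the complement is their short-arc midpoint on the wheel.
Short-arc midpoint of 163° and 223°: 193°.
Base is 180° from the complement: 193 − 180 = 13°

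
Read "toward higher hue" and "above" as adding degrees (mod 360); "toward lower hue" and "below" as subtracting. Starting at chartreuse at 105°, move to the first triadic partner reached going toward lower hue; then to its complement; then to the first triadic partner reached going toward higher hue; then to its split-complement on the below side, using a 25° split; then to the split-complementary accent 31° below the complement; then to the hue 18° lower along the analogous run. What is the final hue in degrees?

211°

105 − 120 = -15 → -15 + 360 = 345°   (triadic ↓)
345 + 180 = 525 → 525 − 360 = 165°   (complement)
165 + 120 = 285°   (triadic ↑)
285 + 155 = 440 → 440 − 360 = 80°   (split-comp 25° ↓)
80 + 149 = 229°   (split-comp 31° ↓)
229 − 18 = 211°   (analog 18° ↓)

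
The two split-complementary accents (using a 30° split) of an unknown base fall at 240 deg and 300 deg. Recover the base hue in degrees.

The accents sit 30° either side of the complement, so the complement is their short-arc midpoint on the wheel.
Short-arc midpoint of 240° and 300°: 270°.
Base is 180° from the complement: 270 − 180 = 90°

90°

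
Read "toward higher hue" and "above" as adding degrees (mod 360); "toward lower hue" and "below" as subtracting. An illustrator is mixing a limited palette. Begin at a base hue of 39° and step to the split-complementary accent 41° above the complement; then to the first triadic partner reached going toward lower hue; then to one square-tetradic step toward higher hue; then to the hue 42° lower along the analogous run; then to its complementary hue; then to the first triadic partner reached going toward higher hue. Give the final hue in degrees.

128°

39 + 221 = 260°   (split-comp 41° ↑)
260 − 120 = 140°   (triadic ↓)
140 + 90 = 230°   (square ↑)
230 − 42 = 188°   (analog 42° ↓)
188 + 180 = 368 → 368 − 360 = 8°   (complement)
8 + 120 = 128°   (triadic ↑)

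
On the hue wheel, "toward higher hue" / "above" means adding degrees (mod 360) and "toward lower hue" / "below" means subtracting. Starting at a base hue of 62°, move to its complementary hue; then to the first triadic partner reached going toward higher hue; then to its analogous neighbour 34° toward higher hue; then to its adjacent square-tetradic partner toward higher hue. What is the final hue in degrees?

62 + 180 = 242°   (complement)
242 + 120 = 362 → 362 − 360 = 2°   (triadic ↑)
2 + 34 = 36°   (analog 34° ↑)
36 + 90 = 126°   (square ↑)

126°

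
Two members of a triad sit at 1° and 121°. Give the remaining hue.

A triad spaces three hues 120° apart.
The full set is {1°, 121°, 241°}.

241°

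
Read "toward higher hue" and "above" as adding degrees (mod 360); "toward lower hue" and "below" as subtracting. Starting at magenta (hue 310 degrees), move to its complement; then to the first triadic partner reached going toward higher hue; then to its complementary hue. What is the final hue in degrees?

complement +180°: 310 + 180 = 490 → 490 − 360 = 130°
triadic ↑ +120°: 130 + 120 = 250°
complement +180°: 250 + 180 = 430 → 430 − 360 = 70°

70°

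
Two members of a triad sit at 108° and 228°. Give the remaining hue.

348°

A triad spaces three hues 120° apart.
The full set is {108°, 228°, 348°}.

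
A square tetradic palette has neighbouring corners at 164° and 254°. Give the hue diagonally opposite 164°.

344°

A square tetradic scheme places four hues 90° apart; opposite corners are 180° apart.
164 + 180 = 344°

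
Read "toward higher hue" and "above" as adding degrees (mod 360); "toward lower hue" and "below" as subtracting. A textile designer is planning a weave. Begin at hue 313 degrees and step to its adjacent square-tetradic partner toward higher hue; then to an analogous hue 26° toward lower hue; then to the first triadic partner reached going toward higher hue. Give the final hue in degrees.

137°

313 + 90 = 403 → 403 − 360 = 43°   (square ↑)
43 − 26 = 17°   (analog 26° ↓)
17 + 120 = 137°   (triadic ↑)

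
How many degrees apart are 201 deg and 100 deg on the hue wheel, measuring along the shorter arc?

101°

|201 − 100| = 101.
101 ≤ 180, so the shorter arc is 101°.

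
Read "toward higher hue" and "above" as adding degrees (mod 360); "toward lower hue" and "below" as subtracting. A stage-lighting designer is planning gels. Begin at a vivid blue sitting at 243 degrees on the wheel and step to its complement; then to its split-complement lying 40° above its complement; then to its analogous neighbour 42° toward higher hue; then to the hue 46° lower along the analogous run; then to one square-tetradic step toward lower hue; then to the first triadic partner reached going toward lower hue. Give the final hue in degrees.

complement +180°: 243 + 180 = 423 → 423 − 360 = 63°
split-comp 40° ↑ +220°: 63 + 220 = 283°
analog 42° ↑ +42°: 283 + 42 = 325°
analog 46° ↓ −46°: 325 − 46 = 279°
square ↓ −90°: 279 − 90 = 189°
triadic ↓ −120°: 189 − 120 = 69°

69°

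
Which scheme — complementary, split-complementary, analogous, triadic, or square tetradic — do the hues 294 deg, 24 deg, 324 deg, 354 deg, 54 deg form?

analogous

Sort the hues: 24°, 54°, 294°, 324°, 354°.
Successive gaps around the wheel: 30°, 240°, 30°, 30°, 30°.
A run of hues at equal small steps (30°) with one large closing gap is an analogous group.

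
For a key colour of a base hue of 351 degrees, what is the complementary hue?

171°

The complement sits 180° across the wheel.
351 + 180 = 531 → 531 − 360 = 171°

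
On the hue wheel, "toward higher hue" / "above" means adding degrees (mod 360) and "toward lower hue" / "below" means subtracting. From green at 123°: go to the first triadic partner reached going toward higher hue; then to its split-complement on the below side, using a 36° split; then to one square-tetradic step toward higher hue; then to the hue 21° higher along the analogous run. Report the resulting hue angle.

123 + 120 = 243°   (triadic ↑)
243 + 144 = 387 → 387 − 360 = 27°   (split-comp 36° ↓)
27 + 90 = 117°   (square ↑)
117 + 21 = 138°   (analog 21° ↑)

138°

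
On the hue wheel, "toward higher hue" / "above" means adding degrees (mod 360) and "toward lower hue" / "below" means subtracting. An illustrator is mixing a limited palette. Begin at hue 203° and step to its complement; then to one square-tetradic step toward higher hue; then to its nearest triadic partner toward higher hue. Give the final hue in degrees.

233°

+180° (complement): 203 + 180 = 383 → 383 − 360 = 23°
+90° (square ↑): 23 + 90 = 113°
+120° (triadic ↑): 113 + 120 = 233°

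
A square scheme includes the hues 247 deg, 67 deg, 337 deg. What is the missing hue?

A square tetradic scheme places four hues every 90°.
The full set through 67° is {67°, 157°, 247°, 337°}.
Given {67°, 247°, 337°}, the missing hue is 157°.

157°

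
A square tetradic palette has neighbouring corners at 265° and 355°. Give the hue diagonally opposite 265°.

85°

A square tetradic scheme places four hues 90° apart; opposite corners are 180° apart.
265 + 180 = 445 → 445 − 360 = 85°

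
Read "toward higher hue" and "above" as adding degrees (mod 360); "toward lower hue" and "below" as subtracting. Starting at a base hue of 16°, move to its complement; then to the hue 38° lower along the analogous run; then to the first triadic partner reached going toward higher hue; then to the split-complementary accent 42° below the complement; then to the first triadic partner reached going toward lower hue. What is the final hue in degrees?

+180° (complement): 16 + 180 = 196°
−38° (analog 38° ↓): 196 − 38 = 158°
+120° (triadic ↑): 158 + 120 = 278°
+138° (split-comp 42° ↓): 278 + 138 = 416 → 416 − 360 = 56°
−120° (triadic ↓): 56 − 120 = -64 → -64 + 360 = 296°

296°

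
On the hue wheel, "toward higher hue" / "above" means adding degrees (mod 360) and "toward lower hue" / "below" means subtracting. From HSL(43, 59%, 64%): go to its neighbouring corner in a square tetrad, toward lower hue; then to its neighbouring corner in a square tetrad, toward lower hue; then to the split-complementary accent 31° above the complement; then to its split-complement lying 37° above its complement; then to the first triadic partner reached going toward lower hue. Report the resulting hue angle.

171°

square ↓ −90°: 43 − 90 = -47 → -47 + 360 = 313°
square ↓ −90°: 313 − 90 = 223°
split-comp 31° ↑ +211°: 223 + 211 = 434 → 434 − 360 = 74°
split-comp 37° ↑ +217°: 74 + 217 = 291°
triadic ↓ −120°: 291 − 120 = 171°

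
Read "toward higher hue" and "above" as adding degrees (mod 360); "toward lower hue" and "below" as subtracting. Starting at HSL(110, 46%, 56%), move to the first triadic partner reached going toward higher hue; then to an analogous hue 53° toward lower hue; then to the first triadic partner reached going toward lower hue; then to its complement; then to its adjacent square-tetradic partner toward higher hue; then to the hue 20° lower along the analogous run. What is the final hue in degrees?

+120° (triadic ↑): 110 + 120 = 230°
−53° (analog 53° ↓): 230 − 53 = 177°
−120° (triadic ↓): 177 − 120 = 57°
+180° (complement): 57 + 180 = 237°
+90° (square ↑): 237 + 90 = 327°
−20° (analog 20° ↓): 327 − 20 = 307°

307°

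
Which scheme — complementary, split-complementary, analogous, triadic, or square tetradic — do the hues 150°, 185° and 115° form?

analogous

Sort the hues: 115°, 150°, 185°.
Successive gaps around the wheel: 35°, 35°, 290°.
A run of hues at equal small steps (35°) with one large closing gap is an analogous group.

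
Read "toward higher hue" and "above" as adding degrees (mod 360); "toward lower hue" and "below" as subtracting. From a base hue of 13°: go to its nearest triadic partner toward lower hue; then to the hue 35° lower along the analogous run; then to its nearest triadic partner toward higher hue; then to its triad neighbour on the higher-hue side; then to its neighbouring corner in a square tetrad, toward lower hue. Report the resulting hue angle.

triadic ↓ −120°: 13 − 120 = -107 → -107 + 360 = 253°
analog 35° ↓ −35°: 253 − 35 = 218°
triadic ↑ +120°: 218 + 120 = 338°
triadic ↑ +120°: 338 + 120 = 458 → 458 − 360 = 98°
square ↓ −90°: 98 − 90 = 8°

8°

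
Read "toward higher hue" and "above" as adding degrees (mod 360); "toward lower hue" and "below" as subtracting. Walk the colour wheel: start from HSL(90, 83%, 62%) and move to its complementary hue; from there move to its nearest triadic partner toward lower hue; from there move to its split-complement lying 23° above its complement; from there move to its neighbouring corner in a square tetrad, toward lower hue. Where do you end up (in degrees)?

263°

+180° (complement): 90 + 180 = 270°
−120° (triadic ↓): 270 − 120 = 150°
+203° (split-comp 23° ↑): 150 + 203 = 353°
−90° (square ↓): 353 − 90 = 263°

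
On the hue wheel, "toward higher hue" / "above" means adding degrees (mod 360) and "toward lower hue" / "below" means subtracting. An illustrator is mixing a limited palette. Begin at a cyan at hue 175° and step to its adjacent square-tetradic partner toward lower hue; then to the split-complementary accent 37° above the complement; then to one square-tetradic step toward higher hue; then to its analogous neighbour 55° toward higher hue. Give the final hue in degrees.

175 − 90 = 85°   (square ↓)
85 + 217 = 302°   (split-comp 37° ↑)
302 + 90 = 392 → 392 − 360 = 32°   (square ↑)
32 + 55 = 87°   (analog 55° ↑)

87°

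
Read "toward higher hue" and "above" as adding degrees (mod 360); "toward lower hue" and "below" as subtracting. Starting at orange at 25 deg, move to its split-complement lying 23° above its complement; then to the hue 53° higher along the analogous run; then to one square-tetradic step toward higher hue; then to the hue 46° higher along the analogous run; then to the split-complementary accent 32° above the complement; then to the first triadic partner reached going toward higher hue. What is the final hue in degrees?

29°

split-comp 23° ↑ +203°: 25 + 203 = 228°
analog 53° ↑ +53°: 228 + 53 = 281°
square ↑ +90°: 281 + 90 = 371 → 371 − 360 = 11°
analog 46° ↑ +46°: 11 + 46 = 57°
split-comp 32° ↑ +212°: 57 + 212 = 269°
triadic ↑ +120°: 269 + 120 = 389 → 389 − 360 = 29°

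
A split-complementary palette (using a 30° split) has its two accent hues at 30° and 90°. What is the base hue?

240°

The accents sit 30° either side of the complement, so the complement is their short-arc midpoint on the wheel.
Short-arc midpoint of 30° and 90°: 60°.
Base is 180° from the complement: 60 − 180 = -120 → -120 + 360 = 240°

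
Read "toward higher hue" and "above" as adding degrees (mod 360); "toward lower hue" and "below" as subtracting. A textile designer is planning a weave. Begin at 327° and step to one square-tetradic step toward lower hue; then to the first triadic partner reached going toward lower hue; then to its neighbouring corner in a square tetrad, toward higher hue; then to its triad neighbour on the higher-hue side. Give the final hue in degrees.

327 − 90 = 237°   (square ↓)
237 − 120 = 117°   (triadic ↓)
117 + 90 = 207°   (square ↑)
207 + 120 = 327°   (triadic ↑)

327°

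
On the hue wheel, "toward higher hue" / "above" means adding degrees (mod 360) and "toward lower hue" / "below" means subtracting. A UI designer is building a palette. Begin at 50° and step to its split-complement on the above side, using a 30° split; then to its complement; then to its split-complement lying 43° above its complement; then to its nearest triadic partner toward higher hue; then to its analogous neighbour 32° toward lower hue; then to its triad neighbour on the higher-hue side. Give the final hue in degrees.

151°

split-comp 30° ↑ +210°: 50 + 210 = 260°
complement +180°: 260 + 180 = 440 → 440 − 360 = 80°
split-comp 43° ↑ +223°: 80 + 223 = 303°
triadic ↑ +120°: 303 + 120 = 423 → 423 − 360 = 63°
analog 32° ↓ −32°: 63 − 32 = 31°
triadic ↑ +120°: 31 + 120 = 151°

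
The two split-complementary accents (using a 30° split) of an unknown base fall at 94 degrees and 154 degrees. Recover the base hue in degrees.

304°

The accents sit 30° either side of the complement, so the complement is their short-arc midpoint on the wheel.
Short-arc midpoint of 94° and 154°: 124°.
Base is 180° from the complement: 124 − 180 = -56 → -56 + 360 = 304°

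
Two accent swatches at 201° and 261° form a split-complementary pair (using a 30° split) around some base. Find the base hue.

The accents sit 30° either side of the complement, so the complement is their short-arc midpoint on the wheel.
Short-arc midpoint of 201° and 261°: 231°.
Base is 180° from the complement: 231 − 180 = 51°

51°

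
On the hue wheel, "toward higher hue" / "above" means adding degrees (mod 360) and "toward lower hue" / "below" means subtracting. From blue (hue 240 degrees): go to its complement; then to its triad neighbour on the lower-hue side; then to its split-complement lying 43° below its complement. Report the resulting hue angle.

complement +180°: 240 + 180 = 420 → 420 − 360 = 60°
triadic ↓ −120°: 60 − 120 = -60 → -60 + 360 = 300°
split-comp 43° ↓ +137°: 300 + 137 = 437 → 437 − 360 = 77°

77°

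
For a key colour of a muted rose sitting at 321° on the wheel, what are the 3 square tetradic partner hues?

51°, 141° and 231°

A square tetradic scheme places four hues every 90°.
321 + 90 = 411 → 411 − 360 = 51°
321 + 180 = 501 → 501 − 360 = 141°
321 + 270 = 591 → 591 − 360 = 231°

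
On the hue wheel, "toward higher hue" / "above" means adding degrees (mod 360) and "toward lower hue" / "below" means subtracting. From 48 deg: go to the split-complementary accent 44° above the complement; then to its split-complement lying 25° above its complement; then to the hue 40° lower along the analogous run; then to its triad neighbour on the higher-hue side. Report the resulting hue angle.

197°

split-comp 44° ↑ +224°: 48 + 224 = 272°
split-comp 25° ↑ +205°: 272 + 205 = 477 → 477 − 360 = 117°
analog 40° ↓ −40°: 117 − 40 = 77°
triadic ↑ +120°: 77 + 120 = 197°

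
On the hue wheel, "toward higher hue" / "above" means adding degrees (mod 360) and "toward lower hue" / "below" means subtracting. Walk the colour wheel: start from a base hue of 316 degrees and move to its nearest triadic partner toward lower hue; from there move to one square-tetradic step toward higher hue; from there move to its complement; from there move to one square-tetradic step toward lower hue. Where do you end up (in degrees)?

16°

−120° (triadic ↓): 316 − 120 = 196°
+90° (square ↑): 196 + 90 = 286°
+180° (complement): 286 + 180 = 466 → 466 − 360 = 106°
−90° (square ↓): 106 − 90 = 16°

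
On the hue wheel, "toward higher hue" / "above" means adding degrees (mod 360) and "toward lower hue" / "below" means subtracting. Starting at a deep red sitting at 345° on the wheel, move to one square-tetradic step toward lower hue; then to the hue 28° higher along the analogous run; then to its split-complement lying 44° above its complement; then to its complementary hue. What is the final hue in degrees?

square ↓ −90°: 345 − 90 = 255°
analog 28° ↑ +28°: 255 + 28 = 283°
split-comp 44° ↑ +224°: 283 + 224 = 507 → 507 − 360 = 147°
complement +180°: 147 + 180 = 327°

327°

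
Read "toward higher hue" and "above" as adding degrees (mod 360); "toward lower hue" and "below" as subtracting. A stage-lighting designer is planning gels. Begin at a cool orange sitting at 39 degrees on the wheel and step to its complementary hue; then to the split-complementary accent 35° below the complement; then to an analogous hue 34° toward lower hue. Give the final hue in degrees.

330°

+180° (complement): 39 + 180 = 219°
+145° (split-comp 35° ↓): 219 + 145 = 364 → 364 − 360 = 4°
−34° (analog 34° ↓): 4 − 34 = -30 → -30 + 360 = 330°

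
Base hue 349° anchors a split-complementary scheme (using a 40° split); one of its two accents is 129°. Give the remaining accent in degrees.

Split-complementary hues sit 40° either side of the complement.
Complement of the base 349°: 349 + 180 = 529 → 529 − 360 = 169°
The given accent 129° is 40° one side of 169°; the other accent sits 40° the other side: 169 + 40 = 209°

209°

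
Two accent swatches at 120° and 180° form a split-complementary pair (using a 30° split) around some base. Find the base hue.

330°

The accents sit 30° either side of the complement, so the complement is their short-arc midpoint on the wheel.
Short-arc midpoint of 120° and 180°: 150°.
Base is 180° from the complement: 150 − 180 = -30 → -30 + 360 = 330°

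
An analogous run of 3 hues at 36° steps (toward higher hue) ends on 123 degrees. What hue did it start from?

2 steps of 36° (toward higher hue) give a net shift of +72°.
Start = end − shift: 123 − 72 = 51°

51°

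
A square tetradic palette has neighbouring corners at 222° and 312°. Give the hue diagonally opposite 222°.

42°

A square tetradic scheme places four hues 90° apart; opposite corners are 180° apart.
222 + 180 = 402 → 402 − 360 = 42°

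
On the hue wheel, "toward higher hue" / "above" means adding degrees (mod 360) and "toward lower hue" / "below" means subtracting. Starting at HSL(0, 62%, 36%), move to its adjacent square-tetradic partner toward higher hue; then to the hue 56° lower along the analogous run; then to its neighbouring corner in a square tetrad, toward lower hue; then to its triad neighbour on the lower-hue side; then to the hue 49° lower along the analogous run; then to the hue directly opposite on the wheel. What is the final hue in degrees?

+90° (square ↑): 0 + 90 = 90°
−56° (analog 56° ↓): 90 − 56 = 34°
−90° (square ↓): 34 − 90 = -56 → -56 + 360 = 304°
−120° (triadic ↓): 304 − 120 = 184°
−49° (analog 49° ↓): 184 − 49 = 135°
+180° (complement): 135 + 180 = 315°

315°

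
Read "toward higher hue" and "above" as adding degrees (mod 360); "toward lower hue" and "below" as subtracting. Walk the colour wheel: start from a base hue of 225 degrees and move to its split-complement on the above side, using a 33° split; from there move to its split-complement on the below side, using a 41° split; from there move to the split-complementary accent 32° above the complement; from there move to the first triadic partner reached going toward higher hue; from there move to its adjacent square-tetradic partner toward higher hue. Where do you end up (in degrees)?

279°

+213° (split-comp 33° ↑): 225 + 213 = 438 → 438 − 360 = 78°
+139° (split-comp 41° ↓): 78 + 139 = 217°
+212° (split-comp 32° ↑): 217 + 212 = 429 → 429 − 360 = 69°
+120° (triadic ↑): 69 + 120 = 189°
+90° (square ↑): 189 + 90 = 279°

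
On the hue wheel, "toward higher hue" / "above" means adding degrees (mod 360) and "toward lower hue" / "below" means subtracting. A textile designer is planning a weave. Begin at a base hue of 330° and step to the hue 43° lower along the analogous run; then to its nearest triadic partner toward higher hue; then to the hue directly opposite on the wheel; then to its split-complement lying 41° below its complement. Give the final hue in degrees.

6°

analog 43° ↓ −43°: 330 − 43 = 287°
triadic ↑ +120°: 287 + 120 = 407 → 407 − 360 = 47°
complement +180°: 47 + 180 = 227°
split-comp 41° ↓ +139°: 227 + 139 = 366 → 366 − 360 = 6°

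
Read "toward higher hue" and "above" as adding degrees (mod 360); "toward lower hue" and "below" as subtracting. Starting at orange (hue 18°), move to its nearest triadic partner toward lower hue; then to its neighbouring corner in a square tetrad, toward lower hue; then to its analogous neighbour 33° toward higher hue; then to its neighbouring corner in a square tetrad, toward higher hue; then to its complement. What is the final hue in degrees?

−120° (triadic ↓): 18 − 120 = -102 → -102 + 360 = 258°
−90° (square ↓): 258 − 90 = 168°
+33° (analog 33° ↑): 168 + 33 = 201°
+90° (square ↑): 201 + 90 = 291°
+180° (complement): 291 + 180 = 471 → 471 − 360 = 111°

111°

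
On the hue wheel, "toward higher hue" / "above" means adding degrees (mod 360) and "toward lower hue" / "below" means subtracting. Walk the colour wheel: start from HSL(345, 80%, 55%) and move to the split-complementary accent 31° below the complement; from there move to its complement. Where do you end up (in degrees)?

314°

split-comp 31° ↓ +149°: 345 + 149 = 494 → 494 − 360 = 134°
complement +180°: 134 + 180 = 314°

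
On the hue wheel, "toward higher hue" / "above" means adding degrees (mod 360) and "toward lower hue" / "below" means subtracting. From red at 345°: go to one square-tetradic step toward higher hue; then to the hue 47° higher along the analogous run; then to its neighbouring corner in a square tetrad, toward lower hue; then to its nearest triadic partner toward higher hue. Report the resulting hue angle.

+90° (square ↑): 345 + 90 = 435 → 435 − 360 = 75°
+47° (analog 47° ↑): 75 + 47 = 122°
−90° (square ↓): 122 − 90 = 32°
+120° (triadic ↑): 32 + 120 = 152°

152°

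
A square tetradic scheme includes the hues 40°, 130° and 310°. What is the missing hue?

220°

A square tetradic scheme places four hues every 90°.
The full set through 40° is {40°, 130°, 220°, 310°}.
Given {40°, 130°, 310°}, the missing hue is 220°.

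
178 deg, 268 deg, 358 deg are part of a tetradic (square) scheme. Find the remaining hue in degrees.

A square tetradic scheme places four hues every 90°.
The full set through 178° is {88°, 178°, 268°, 358°}.
Given {178°, 268°, 358°}, the missing hue is 88°.

88°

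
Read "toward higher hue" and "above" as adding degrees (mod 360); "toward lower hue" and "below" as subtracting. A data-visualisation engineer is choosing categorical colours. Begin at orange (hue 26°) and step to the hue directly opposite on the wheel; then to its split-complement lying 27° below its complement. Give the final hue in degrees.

complement +180°: 26 + 180 = 206°
split-comp 27° ↓ +153°: 206 + 153 = 359°

359°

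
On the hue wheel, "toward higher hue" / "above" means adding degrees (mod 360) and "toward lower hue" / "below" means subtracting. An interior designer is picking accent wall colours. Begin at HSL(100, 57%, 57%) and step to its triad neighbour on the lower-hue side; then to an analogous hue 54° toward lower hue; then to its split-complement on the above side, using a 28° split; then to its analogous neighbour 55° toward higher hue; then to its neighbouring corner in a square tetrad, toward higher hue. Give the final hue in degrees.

279°

triadic ↓ −120°: 100 − 120 = -20 → -20 + 360 = 340°
analog 54° ↓ −54°: 340 − 54 = 286°
split-comp 28° ↑ +208°: 286 + 208 = 494 → 494 − 360 = 134°
analog 55° ↑ +55°: 134 + 55 = 189°
square ↑ +90°: 189 + 90 = 279°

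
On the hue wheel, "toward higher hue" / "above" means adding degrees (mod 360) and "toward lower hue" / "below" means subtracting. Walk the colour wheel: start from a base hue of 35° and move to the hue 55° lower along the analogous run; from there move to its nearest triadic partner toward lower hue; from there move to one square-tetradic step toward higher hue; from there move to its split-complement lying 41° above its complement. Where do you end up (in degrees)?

−55° (analog 55° ↓): 35 − 55 = -20 → -20 + 360 = 340°
−120° (triadic ↓): 340 − 120 = 220°
+90° (square ↑): 220 + 90 = 310°
+221° (split-comp 41° ↑): 310 + 221 = 531 → 531 − 360 = 171°

171°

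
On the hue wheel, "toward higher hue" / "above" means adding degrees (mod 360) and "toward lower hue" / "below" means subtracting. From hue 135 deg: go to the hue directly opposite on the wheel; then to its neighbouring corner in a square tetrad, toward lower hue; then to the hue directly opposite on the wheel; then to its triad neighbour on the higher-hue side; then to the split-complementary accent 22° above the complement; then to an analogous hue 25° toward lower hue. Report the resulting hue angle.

342°

135 + 180 = 315°   (complement)
315 − 90 = 225°   (square ↓)
225 + 180 = 405 → 405 − 360 = 45°   (complement)
45 + 120 = 165°   (triadic ↑)
165 + 202 = 367 → 367 − 360 = 7°   (split-comp 22° ↑)
7 − 25 = -18 → -18 + 360 = 342°   (analog 25° ↓)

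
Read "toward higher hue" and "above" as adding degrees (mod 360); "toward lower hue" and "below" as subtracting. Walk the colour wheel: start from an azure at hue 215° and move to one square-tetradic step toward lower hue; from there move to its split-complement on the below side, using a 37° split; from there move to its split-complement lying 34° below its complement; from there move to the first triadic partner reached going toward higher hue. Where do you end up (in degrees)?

174°

215 − 90 = 125°   (square ↓)
125 + 143 = 268°   (split-comp 37° ↓)
268 + 146 = 414 → 414 − 360 = 54°   (split-comp 34° ↓)
54 + 120 = 174°   (triadic ↑)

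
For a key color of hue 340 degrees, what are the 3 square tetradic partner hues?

70°, 160°, 250°

340 + 90 = 430 → 430 − 360 = 70°
340 + 180 = 520 → 520 − 360 = 160°
340 + 270 = 610 → 610 − 360 = 250°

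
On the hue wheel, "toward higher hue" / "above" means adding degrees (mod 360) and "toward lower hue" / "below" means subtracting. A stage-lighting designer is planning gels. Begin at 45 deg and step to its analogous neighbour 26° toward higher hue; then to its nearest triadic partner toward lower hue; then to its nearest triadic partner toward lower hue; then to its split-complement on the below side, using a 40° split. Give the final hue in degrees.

331°

+26° (analog 26° ↑): 45 + 26 = 71°
−120° (triadic ↓): 71 − 120 = -49 → -49 + 360 = 311°
−120° (triadic ↓): 311 − 120 = 191°
+140° (split-comp 40° ↓): 191 + 140 = 331°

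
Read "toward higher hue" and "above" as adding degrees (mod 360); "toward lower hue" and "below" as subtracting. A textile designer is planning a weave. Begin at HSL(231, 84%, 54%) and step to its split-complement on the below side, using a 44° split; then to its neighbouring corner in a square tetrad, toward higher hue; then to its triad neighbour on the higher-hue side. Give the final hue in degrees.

217°

231 + 136 = 367 → 367 − 360 = 7°   (split-comp 44° ↓)
7 + 90 = 97°   (square ↑)
97 + 120 = 217°   (triadic ↑)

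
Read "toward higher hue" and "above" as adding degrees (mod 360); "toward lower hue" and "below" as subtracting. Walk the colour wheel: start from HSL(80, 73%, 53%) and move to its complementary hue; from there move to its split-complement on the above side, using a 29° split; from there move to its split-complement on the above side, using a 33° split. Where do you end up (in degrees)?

80 + 180 = 260°   (complement)
260 + 209 = 469 → 469 − 360 = 109°   (split-comp 29° ↑)
109 + 213 = 322°   (split-comp 33° ↑)

322°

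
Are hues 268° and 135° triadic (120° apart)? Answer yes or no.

no

Angular distance: |268 − 135| = 133 = 133°.
Triadic (120° apart) requires 120°.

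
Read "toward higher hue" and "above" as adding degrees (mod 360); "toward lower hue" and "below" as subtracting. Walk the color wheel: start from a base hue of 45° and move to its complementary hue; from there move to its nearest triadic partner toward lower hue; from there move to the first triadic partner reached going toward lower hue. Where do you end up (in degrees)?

345°

+180° (complement): 45 + 180 = 225°
−120° (triadic ↓): 225 − 120 = 105°
−120° (triadic ↓): 105 − 120 = -15 → -15 + 360 = 345°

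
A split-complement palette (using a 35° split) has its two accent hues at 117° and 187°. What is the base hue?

The accents sit 35° either side of the complement, so the complement is their short-arc midpoint on the wheel.
Short-arc midpoint of 117° and 187°: 152°.
Base is 180° from the complement: 152 − 180 = -28 → -28 + 360 = 332°

332°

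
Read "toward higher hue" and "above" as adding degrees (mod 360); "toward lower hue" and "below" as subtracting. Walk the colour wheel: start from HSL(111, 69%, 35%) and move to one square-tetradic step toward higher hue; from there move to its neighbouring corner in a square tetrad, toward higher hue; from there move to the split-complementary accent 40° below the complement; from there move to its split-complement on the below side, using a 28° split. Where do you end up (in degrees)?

223°

square ↑ +90°: 111 + 90 = 201°
square ↑ +90°: 201 + 90 = 291°
split-comp 40° ↓ +140°: 291 + 140 = 431 → 431 − 360 = 71°
split-comp 28° ↓ +152°: 71 + 152 = 223°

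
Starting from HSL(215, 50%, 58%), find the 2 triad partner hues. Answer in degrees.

A triad places three hues 120° apart.
215 + 120 = 335°
215 + 240 = 455 → 455 − 360 = 95°

335° and 95°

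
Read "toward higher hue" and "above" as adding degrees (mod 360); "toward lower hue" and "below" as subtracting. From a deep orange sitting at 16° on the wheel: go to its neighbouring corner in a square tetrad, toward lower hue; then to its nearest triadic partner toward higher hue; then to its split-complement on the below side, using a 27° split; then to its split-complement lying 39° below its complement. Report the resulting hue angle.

340°

16 − 90 = -74 → -74 + 360 = 286°   (square ↓)
286 + 120 = 406 → 406 − 360 = 46°   (triadic ↑)
46 + 153 = 199°   (split-comp 27° ↓)
199 + 141 = 340°   (split-comp 39° ↓)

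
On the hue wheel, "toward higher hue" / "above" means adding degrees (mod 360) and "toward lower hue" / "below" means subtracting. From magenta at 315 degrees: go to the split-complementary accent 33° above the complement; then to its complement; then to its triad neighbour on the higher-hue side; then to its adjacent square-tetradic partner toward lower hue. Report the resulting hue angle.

split-comp 33° ↑ +213°: 315 + 213 = 528 → 528 − 360 = 168°
complement +180°: 168 + 180 = 348°
triadic ↑ +120°: 348 + 120 = 468 → 468 − 360 = 108°
square ↓ −90°: 108 − 90 = 18°

18°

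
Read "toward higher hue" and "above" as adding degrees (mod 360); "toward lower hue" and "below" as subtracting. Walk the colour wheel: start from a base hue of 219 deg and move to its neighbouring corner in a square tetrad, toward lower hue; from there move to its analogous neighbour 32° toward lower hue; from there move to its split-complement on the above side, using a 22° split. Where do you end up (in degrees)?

299°

219 − 90 = 129°   (square ↓)
129 − 32 = 97°   (analog 32° ↓)
97 + 202 = 299°   (split-comp 22° ↑)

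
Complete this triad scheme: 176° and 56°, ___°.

A triad places three hues 120° apart.
The full set through 56° is {56°, 176°, 296°}.
Given {56°, 176°}, the missing hue is 296°.

296°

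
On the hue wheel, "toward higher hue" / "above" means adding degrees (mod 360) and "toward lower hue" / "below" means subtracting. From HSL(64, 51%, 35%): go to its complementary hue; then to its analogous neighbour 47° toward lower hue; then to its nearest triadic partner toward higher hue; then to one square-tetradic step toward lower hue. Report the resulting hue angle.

227°

64 + 180 = 244°   (complement)
244 − 47 = 197°   (analog 47° ↓)
197 + 120 = 317°   (triadic ↑)
317 − 90 = 227°   (square ↓)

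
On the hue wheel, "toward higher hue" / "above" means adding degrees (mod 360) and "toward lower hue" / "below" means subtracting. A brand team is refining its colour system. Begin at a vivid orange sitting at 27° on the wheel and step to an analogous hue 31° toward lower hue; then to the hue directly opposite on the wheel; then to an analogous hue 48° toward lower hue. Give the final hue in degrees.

128°

analog 31° ↓ −31°: 27 − 31 = -4 → -4 + 360 = 356°
complement +180°: 356 + 180 = 536 → 536 − 360 = 176°
analog 48° ↓ −48°: 176 − 48 = 128°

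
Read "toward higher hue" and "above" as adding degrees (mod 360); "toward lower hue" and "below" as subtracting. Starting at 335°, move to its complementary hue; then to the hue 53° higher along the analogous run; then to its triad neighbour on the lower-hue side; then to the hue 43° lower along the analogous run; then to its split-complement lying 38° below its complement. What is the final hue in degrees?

complement +180°: 335 + 180 = 515 → 515 − 360 = 155°
analog 53° ↑ +53°: 155 + 53 = 208°
triadic ↓ −120°: 208 − 120 = 88°
analog 43° ↓ −43°: 88 − 43 = 45°
split-comp 38° ↓ +142°: 45 + 142 = 187°

187°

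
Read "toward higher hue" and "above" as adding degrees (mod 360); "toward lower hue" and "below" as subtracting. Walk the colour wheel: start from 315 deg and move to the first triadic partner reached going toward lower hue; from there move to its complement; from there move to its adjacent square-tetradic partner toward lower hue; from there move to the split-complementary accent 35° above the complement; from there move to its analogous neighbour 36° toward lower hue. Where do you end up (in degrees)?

−120° (triadic ↓): 315 − 120 = 195°
+180° (complement): 195 + 180 = 375 → 375 − 360 = 15°
−90° (square ↓): 15 − 90 = -75 → -75 + 360 = 285°
+215° (split-comp 35° ↑): 285 + 215 = 500 → 500 − 360 = 140°
−36° (analog 36° ↓): 140 − 36 = 104°

104°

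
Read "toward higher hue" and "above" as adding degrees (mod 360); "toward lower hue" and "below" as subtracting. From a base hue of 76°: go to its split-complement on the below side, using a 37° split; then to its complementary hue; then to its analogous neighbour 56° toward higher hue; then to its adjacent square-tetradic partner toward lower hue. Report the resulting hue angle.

+143° (split-comp 37° ↓): 76 + 143 = 219°
+180° (complement): 219 + 180 = 399 → 399 − 360 = 39°
+56° (analog 56° ↑): 39 + 56 = 95°
−90° (square ↓): 95 − 90 = 5°

5°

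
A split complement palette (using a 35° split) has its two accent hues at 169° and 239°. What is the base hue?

The accents sit 35° either side of the complement, so the complement is their short-arc midpoint on the wheel.
Short-arc midpoint of 169° and 239°: 204°.
Base is 180° from the complement: 204 − 180 = 24°

24°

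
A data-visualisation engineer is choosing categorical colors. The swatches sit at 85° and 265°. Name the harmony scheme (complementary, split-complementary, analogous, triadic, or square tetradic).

complementary

Sort the hues: 85°, 265°.
Successive gaps around the wheel: 180°, 180°.
Two hues 180° apart are complementary.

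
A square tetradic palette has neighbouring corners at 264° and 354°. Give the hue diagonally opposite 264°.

84°

A square tetradic scheme places four hues 90° apart; opposite corners are 180° apart.
264 + 180 = 444 → 444 − 360 = 84°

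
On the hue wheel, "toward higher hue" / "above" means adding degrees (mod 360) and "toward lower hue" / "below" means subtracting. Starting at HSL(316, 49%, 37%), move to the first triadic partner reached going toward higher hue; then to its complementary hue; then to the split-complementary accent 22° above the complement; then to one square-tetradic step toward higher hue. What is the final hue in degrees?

188°

316 + 120 = 436 → 436 − 360 = 76°   (triadic ↑)
76 + 180 = 256°   (complement)
256 + 202 = 458 → 458 − 360 = 98°   (split-comp 22° ↑)
98 + 90 = 188°   (square ↑)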